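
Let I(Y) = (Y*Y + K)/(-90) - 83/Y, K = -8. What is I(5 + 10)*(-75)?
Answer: 3575/6 ≈ 595.83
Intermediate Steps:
I(Y) = 4/45 - 83/Y - Y**2/90 (I(Y) = (Y*Y - 8)/(-90) - 83/Y = (Y**2 - 8)*(-1/90) - 83/Y = (-8 + Y**2)*(-1/90) - 83/Y = (4/45 - Y**2/90) - 83/Y = 4/45 - 83/Y - Y**2/90)
I(5 + 10)*(-75) = ((-7470 - (5 + 10)**3 + 8*(5 + 10))/(90*(5 + 10)))*(-75) = ((1/90)*(-7470 - 1*15**3 + 8*15)/15)*(-75) = ((1/90)*(1/15)*(-7470 - 1*3375 + 120))*(-75) = ((1/90)*(1/15)*(-7470 - 3375 + 120))*(-75) = ((1/90)*(1/15)*(-10725))*(-75) = -143/18*(-75) = 3575/6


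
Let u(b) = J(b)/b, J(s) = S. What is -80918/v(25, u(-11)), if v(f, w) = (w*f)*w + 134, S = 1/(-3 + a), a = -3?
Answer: -352478808/583729 ≈ -603.84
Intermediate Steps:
S = -1/6 (S = 1/(-3 - 3) = 1/(-6) = -1/6 ≈ -0.16667)
J(s) = -1/6
u(b) = -1/(6*b)
v(f, w) = 134 + f*w**2 (v(f, w) = (f*w)*w + 134 = f*w**2 + 134 = 134 + f*w**2)
-80918/v(25, u(-11)) = -80918/(134 + 25*(-1/6/(-11))**2) = -80918/(134 + 25*(-1/6*(-1/11))**2) = -80918/(134 + 25*(1/66)**2) = -80918/(134 + 25*(1/4356)) = -80918/(134 + 25/4356) = -80918/583729/4356 = -80918*4356/583729 = -352478808/583729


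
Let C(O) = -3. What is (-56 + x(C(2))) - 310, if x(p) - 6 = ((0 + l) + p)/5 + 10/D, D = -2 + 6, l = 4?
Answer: -3573/10 ≈ -357.30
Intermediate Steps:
D = 4
x(p) = 93/10 + p/5 (x(p) = 6 + (((0 + 4) + p)/5 + 10/4) = 6 + ((4 + p)*(1/5) + 10*(1/4)) = 6 + ((4/5 + p/5) + 5/2) = 6 + (33/10 + p/5) = 93/10 + p/5)
(-56 + x(C(2))) - 310 = (-56 + (93/10 + (1/5)*(-3))) - 310 = (-56 + (93/10 - 3/5)) - 310 = (-56 + 87/10) - 310 = -473/10 - 310 = -3573/10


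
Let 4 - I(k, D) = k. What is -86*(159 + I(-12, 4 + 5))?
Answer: -15050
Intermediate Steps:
I(k, D) = 4 - k
-86*(159 + I(-12, 4 + 5)) = -86*(159 + (4 - 1*(-12))) = -86*(159 + (4 + 12)) = -86*(159 + 16) = -86*175 = -15050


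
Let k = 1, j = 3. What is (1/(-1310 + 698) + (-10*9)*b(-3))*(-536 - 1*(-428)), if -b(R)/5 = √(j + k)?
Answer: -1652397/17 ≈ -97200.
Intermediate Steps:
b(R) = -10 (b(R) = -5*√(3 + 1) = -5*√4 = -5*2 = -10)
(1/(-1310 + 698) + (-10*9)*b(-3))*(-536 - 1*(-428)) = (1/(-1310 + 698) - 10*9*(-10))*(-536 - 1*(-428)) = (1/(-612) - 90*(-10))*(-536 + 428) = (-1/612 + 900)*(-108) = (550799/612)*(-108) = -1652397/17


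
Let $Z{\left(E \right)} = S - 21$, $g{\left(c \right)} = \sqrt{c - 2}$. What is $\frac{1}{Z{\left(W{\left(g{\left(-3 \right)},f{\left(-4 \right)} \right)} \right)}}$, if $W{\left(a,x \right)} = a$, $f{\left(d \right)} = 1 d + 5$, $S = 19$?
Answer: $- \frac{1}{2} \approx -0.5$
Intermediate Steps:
$f{\left(d \right)} = 5 + d$ ($f{\left(d \right)} = d + 5 = 5 + d$)
$g{\left(c \right)} = \sqrt{-2 + c}$
$Z{\left(E \right)} = -2$ ($Z{\left(E \right)} = 19 - 21 = -2$)
$\frac{1}{Z{\left(W{\left(g{\left(-3 \right)},f{\left(-4 \right)} \right)} \right)}} = \frac{1}{-2} = - \frac{1}{2}$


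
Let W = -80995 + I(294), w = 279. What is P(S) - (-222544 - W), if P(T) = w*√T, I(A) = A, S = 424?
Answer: 141843 + 558*√106 ≈ 1.4759e+5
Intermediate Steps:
P(T) = 279*√T
W = -80701 (W = -80995 + 294 = -80701)
P(S) - (-222544 - W) = 279*√424 - (-222544 - 1*(-80701)) = 279*(2*√106) - (-222544 + 80701) = 558*√106 - 1*(-141843) = 558*√106 + 141843 = 141843 + 558*√106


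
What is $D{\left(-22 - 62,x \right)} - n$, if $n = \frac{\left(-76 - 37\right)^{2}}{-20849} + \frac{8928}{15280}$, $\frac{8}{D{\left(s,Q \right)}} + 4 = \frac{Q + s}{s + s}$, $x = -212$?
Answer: $- \frac{3318662869}{935807365} \approx -3.5463$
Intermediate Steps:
$D{\left(s,Q \right)} = \frac{8}{-4 + \frac{Q + s}{2 s}}$ ($D{\left(s,Q \right)} = \frac{8}{-4 + \frac{Q + s}{s + s}} = \frac{8}{-4 + \frac{Q + s}{2 s}}$)
$n = - \frac{560653}{19910795}$ ($n = \left(-113\right)^{2} \left(- \frac{1}{20849}\right) + 8928 \cdot \frac{1}{15280} = 12769 \left(- \frac{1}{20849}\right) + \frac{558}{955} = - \frac{12769}{20849} + \frac{558}{955} = - \frac{560653}{19910795} \approx -0.028158$)
$D{\left(-22 - 62,x \right)} - n = \frac{16 \left(-22 - 62\right)}{-212 - 7 \left(-22 - 62\right)} - - \frac{560653}{19910795} = 16 \left(-84\right) \frac{1}{-212 - -588} + \frac{560653}{19910795} = 16 \left(-84\right) \frac{1}{-212 + 588} + \frac{560653}{19910795} = 16 \left(-84\right) \frac{1}{376} + \frac{560653}{19910795} = - \frac{168}{47} + \frac{560653}{19910795} = - \frac{3318662869}{935807365}$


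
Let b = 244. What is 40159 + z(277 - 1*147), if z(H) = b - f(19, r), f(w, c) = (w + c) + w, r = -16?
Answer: 40381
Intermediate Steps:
f(w, c) = c + 2*w (f(w, c) = (c + w) + w = c + 2*w)
z(H) = 222 (z(H) = 244 - (-16 + 2*19) = 244 - (-16 + 38) = 244 - 1*22 = 244 - 22 = 222)
40159 + z(277 - 1*147) = 40159 + 222 = 40381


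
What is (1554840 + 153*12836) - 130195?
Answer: 3388553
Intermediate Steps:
(1554840 + 153*12836) - 130195 = (1554840 + 1963908) - 130195 = 3518748 - 130195 = 3388553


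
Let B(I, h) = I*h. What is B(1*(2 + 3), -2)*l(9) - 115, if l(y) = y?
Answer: -205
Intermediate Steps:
B(1*(2 + 3), -2)*l(9) - 115 = ((1*(2 + 3))*(-2))*9 - 115 = ((1*5)*(-2))*9 - 115 = (5*(-2))*9 - 115 = -10*9 - 115 = -90 - 115 = -205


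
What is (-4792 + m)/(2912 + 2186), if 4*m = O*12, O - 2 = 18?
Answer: -2366/2549 ≈ -0.92821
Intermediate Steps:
O = 20 (O = 2 + 18 = 20)
m = 60 (m = (20*12)/4 = (1/4)*240 = 60)
(-4792 + m)/(2912 + 2186) = (-4792 + 60)/(2912 + 2186) = -4732/5098 = -4732*1/5098 = -2366/2549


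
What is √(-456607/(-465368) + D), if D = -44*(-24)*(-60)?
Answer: I*√3430374104144566/232684 ≈ 251.71*I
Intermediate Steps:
D = -63360 (D = 1056*(-60) = -63360)
√(-456607/(-465368) + D) = √(-456607/(-465368) - 63360) = √(-456607*(-1/465368) - 63360) = √(456607/465368 - 63360) = √(-29485259873/465368) = I*√3430374104144566/232684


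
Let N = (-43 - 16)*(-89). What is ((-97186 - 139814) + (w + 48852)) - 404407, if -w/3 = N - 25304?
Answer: -532396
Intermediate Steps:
N = 5251 (N = -59*(-89) = 5251)
w = 60159 (w = -3*(5251 - 25304) = -3*(-20053) = 60159)
((-97186 - 139814) + (w + 48852)) - 404407 = ((-97186 - 139814) + (60159 + 48852)) - 404407 = (-237000 + 109011) - 404407 = -127989 - 404407 = -532396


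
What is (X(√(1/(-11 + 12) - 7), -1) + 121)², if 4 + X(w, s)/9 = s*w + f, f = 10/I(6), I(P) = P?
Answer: 9514 - 1800*I*√6 ≈ 9514.0 - 4409.1*I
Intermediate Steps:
f = 5/3 (f = 10/6 = 10*(⅙) = 5/3 ≈ 1.6667)
X(w, s) = -21 + 9*s*w (X(w, s) = -36 + 9*(s*w + 5/3) = -36 + 9*(5/3 + s*w) = -36 + (15 + 9*s*w) = -21 + 9*s*w)
(X(√(1/(-11 + 12) - 7), -1) + 121)² = ((-21 + 9*(-1)*√(1/(-11 + 12) - 7)) + 121)² = ((-21 + 9*(-1)*√(1/1 - 7)) + 121)² = ((-21 + 9*(-1)*√(1 - 7)) + 121)² = ((-21 + 9*(-1)*√(-6)) + 121)² = ((-21 + 9*(-1)*(I*√6)) + 121)² = ((-21 - 9*I*√6) + 121)² = (100 - 9*I*√6)²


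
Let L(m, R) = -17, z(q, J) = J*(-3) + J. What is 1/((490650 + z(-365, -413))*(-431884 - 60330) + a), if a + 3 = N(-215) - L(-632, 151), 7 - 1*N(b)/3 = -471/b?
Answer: -215/52010944084648 ≈ -4.1337e-12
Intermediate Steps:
z(q, J) = -2*J (z(q, J) = -3*J + J = -2*J)
N(b) = 21 + 1413/b (N(b) = 21 - (-1413)/b = 21 + 1413/b)
a = 6112/215 (a = -3 + ((21 + 1413/(-215)) - 1*(-17)) = -3 + ((21 + 1413*(-1/215)) + 17) = -3 + ((21 - 1413/215) + 17) = -3 + (3102/215 + 17) = -3 + 6757/215 = 6112/215 ≈ 28.428)
1/((490650 + z(-365, -413))*(-431884 - 60330) + a) = 1/((490650 - 2*(-413))*(-431884 - 60330) + 6112/215) = 1/((490650 + 826)*(-492214) + 6112/215) = 1/(491476*(-492214) + 6112/215) = 1/(-241911367864 + 6112/215) = 1/(-52010944084648/215) = -215/52010944084648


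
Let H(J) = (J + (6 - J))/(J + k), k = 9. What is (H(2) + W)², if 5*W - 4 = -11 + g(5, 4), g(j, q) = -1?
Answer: 3364/3025 ≈ 1.1121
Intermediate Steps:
H(J) = 6/(9 + J) (H(J) = (J + (6 - J))/(J + 9) = 6/(9 + J))
W = -8/5 (W = ⅘ + (-11 - 1)/5 = ⅘ + (⅕)*(-12) = ⅘ - 12/5 = -8/5 ≈ -1.6000)
(H(2) + W)² = (6/(9 + 2) - 8/5)² = (6/11 - 8/5)² = (-58/55)² = 3364/3025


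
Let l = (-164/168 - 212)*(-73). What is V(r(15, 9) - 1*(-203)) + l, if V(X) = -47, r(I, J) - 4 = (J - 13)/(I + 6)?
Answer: 651011/42 ≈ 15500.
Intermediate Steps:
r(I, J) = 4 + (-13 + J)/(6 + I) (r(I, J) = 4 + (J - 13)/(I + 6) = 4 + (-13 + J)/(6 + I))
l = 652985/42 (l = (-164*1/168 - 212)*(-73) = (-41/42 - 212)*(-73) = -8945/42*(-73) = 652985/42 ≈ 15547.)
V(r(15, 9) - 1*(-203)) + l = -47 + 652985/42 = 651011/42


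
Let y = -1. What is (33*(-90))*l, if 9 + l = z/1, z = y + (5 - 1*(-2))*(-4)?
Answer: 112860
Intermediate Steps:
z = -29 (z = -1 + (5 - 1*(-2))*(-4) = -1 + (5 + 2)*(-4) = -1 + 7*(-4) = -1 - 28 = -29)
l = -38 (l = -9 - 29/1 = -9 - 29*1 = -9 - 29 = -38)
(33*(-90))*l = (33*(-90))*(-38) = -2970*(-38) = 112860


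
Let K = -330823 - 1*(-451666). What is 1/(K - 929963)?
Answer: -1/809120 ≈ -1.2359e-6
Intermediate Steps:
K = 120843 (K = -330823 + 451666 = 120843)
1/(K - 929963) = 1/(120843 - 929963) = 1/(-809120) = -1/809120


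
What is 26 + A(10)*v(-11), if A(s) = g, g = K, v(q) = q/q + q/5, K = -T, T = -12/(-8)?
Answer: 139/5 ≈ 27.800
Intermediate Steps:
T = 3/2 (T = -12*(-⅛) = 3/2 ≈ 1.5000)
K = -3/2 (K = -1*3/2 = -3/2 ≈ -1.5000)
v(q) = 1 + q/5 (v(q) = 1 + q*(⅕) = 1 + q/5)
g = -3/2 ≈ -1.5000
A(s) = -3/2
26 + A(10)*v(-11) = 26 - 3*(1 + (⅕)*(-11))/2 = 26 - 3*(1 - 11/5)/2 = 26 - 3/2*(-6/5) = 26 + 9/5 = 139/5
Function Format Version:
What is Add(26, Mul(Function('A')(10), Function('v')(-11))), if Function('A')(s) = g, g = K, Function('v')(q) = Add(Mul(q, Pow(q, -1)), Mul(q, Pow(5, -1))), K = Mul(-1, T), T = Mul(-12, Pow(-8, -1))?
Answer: Rational(139, 5) ≈ 27.800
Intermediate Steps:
T = Rational(3, 2) (T = Mul(-12, Rational(-1, 8)) = Rational(3, 2) ≈ 1.5000)
K = Rational(-3, 2) (K = Mul(-1, Rational(3, 2)) = Rational(-3, 2) ≈ -1.5000)
Function('v')(q) = Add(1, Mul(Rational(1, 5), q)) (Function('v')(q) = Add(1, Mul(q, Rational(1, 5))) = Add(1, Mul(Rational(1, 5), q)))
g = Rational(-3, 2) ≈ -1.5000
Function('A')(s) = Rational(-3, 2)
Add(26, Mul(Function('A')(10), Function('v')(-11))) = Add(26, Mul(Rational(-3, 2), Add(1, Mul(Rational(1, 5), -11)))) = Add(26, Mul(Rational(-3, 2), Add(1, Rational(-11, 5)))) = Add(26, Mul(Rational(-3, 2), Rational(-6, 5))) = Add(26, Rational(9, 5)) = Rational(139, 5)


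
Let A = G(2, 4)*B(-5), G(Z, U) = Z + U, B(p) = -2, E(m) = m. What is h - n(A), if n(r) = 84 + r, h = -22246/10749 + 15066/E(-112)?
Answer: -125557961/601944 ≈ -208.59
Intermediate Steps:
G(Z, U) = U + Z
h = -82217993/601944 (h = -22246/10749 + 15066/(-112) = -22246*1/10749 + 15066*(-1/112) = -22246/10749 - 7533/56 = -82217993/601944 ≈ -136.59)
A = -12 (A = (4 + 2)*(-2) = 6*(-2) = -12)
h - n(A) = -82217993/601944 - (84 - 12) = -82217993/601944 - 1*72 = -82217993/601944 - 72 = -125557961/601944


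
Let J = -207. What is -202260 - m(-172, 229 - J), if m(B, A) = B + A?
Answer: -202524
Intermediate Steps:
m(B, A) = A + B
-202260 - m(-172, 229 - J) = -202260 - ((229 - 1*(-207)) - 172) = -202260 - ((229 + 207) - 172) = -202260 - (436 - 172) = -202260 - 1*264 = -202260 - 264 = -202524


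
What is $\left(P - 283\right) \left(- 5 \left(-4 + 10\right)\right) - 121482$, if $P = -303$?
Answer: $-103902$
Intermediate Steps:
$\left(P - 283\right) \left(- 5 \left(-4 + 10\right)\right) - 121482 = \left(-303 - 283\right) \left(- 5 \left(-4 + 10\right)\right) - 121482 = - 586 \left(\left(-5\right) 6\right) - 121482 = \left(-586\right) \left(-30\right) - 121482 = 17580 - 121482 = -103902$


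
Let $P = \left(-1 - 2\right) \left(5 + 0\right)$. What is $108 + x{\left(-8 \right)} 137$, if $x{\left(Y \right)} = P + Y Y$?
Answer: $6821$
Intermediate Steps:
$P = -15$ ($P = \left(-3\right) 5 = -15$)
$x{\left(Y \right)} = -15 + Y^{2}$ ($x{\left(Y \right)} = -15 + Y Y = -15 + Y^{2}$)
$108 + x{\left(-8 \right)} 137 = 108 + \left(-15 + \left(-8\right)^{2}\right) 137 = 108 + \left(-15 + 64\right) 137 = 108 + 49 \cdot 137 = 108 + 6713 = 6821$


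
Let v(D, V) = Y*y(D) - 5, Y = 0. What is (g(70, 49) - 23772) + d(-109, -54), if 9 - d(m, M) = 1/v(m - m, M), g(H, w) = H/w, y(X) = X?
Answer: -831648/35 ≈ -23761.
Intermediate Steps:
v(D, V) = -5 (v(D, V) = 0*D - 5 = 0 - 5 = -5)
d(m, M) = 46/5 (d(m, M) = 9 - 1/(-5) = 9 - 1*(-⅕) = 9 + ⅕ = 46/5)
(g(70, 49) - 23772) + d(-109, -54) = (70/49 - 23772) + 46/5 = (70*(1/49) - 23772) + 46/5 = (10/7 - 23772) + 46/5 = -166394/7 + 46/5 = -831648/35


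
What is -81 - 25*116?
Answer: -2981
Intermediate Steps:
-81 - 25*116 = -81 - 2900 = -2981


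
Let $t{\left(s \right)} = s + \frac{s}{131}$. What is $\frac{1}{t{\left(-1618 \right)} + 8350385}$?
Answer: $\frac{131}{1093686859} \approx 1.1978 \cdot 10^{-7}$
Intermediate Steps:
$t{\left(s \right)} = \frac{132 s}{131}$ ($t{\left(s \right)} = s + s \frac{1}{131} = s + \frac{s}{131} = \frac{132 s}{131}$)
$\frac{1}{t{\left(-1618 \right)} + 8350385} = \frac{1}{\frac{132}{131} \left(-1618\right) + 8350385} = \frac{1}{- \frac{213576}{131} + 8350385} = \frac{1}{\frac{1093686859}{131}} = \frac{131}{1093686859}$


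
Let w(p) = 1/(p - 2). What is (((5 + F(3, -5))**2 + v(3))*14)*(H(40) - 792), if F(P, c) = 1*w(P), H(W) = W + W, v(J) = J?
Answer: -388752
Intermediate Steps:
H(W) = 2*W
w(p) = 1/(-2 + p)
F(P, c) = 1/(-2 + P)
(((5 + F(3, -5))**2 + v(3))*14)*(H(40) - 792) = (((5 + 1/(-2 + 3))**2 + 3)*14)*(2*40 - 792) = (((5 + 1/1)**2 + 3)*14)*(80 - 792) = (((5 + 1)**2 + 3)*14)*(-712) = ((6**2 + 3)*14)*(-712) = ((36 + 3)*14)*(-712) = (39*14)*(-712) = 546*(-712) = -388752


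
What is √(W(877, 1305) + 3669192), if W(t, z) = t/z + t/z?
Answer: √694303110530/435 ≈ 1915.5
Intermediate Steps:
W(t, z) = 2*t/z
√(W(877, 1305) + 3669192) = √(2*877/1305 + 3669192) = √(2*877*(1/1305) + 3669192) = √(1754/1305 + 3669192) = √(4788297314/1305) = √694303110530/435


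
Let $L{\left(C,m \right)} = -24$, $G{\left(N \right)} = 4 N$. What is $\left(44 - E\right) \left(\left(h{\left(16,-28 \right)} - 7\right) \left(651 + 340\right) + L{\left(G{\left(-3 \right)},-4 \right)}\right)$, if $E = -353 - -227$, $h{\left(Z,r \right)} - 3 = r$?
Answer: $-5395120$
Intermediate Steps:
$h{\left(Z,r \right)} = 3 + r$
$E = -126$ ($E = -353 + 227 = -126$)
$\left(44 - E\right) \left(\left(h{\left(16,-28 \right)} - 7\right) \left(651 + 340\right) + L{\left(G{\left(-3 \right)},-4 \right)}\right) = \left(44 - -126\right) \left(\left(\left(3 - 28\right) - 7\right) \left(651 + 340\right) - 24\right) = \left(44 + 126\right) \left(\left(-25 - 7\right) 991 - 24\right) = 170 \left(\left(-32\right) 991 - 24\right) = 170 \left(-31712 - 24\right) = 170 \left(-31736\right) = -5395120$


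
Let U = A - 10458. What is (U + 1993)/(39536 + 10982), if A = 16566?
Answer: 8101/50518 ≈ 0.16036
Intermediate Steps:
U = 6108 (U = 16566 - 10458 = 6108)
(U + 1993)/(39536 + 10982) = (6108 + 1993)/(39536 + 10982) = 8101/50518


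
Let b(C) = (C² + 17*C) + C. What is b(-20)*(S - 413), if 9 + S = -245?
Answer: -26680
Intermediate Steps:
S = -254 (S = -9 - 245 = -254)
b(C) = C² + 18*C
b(-20)*(S - 413) = (-20*(18 - 20))*(-254 - 413) = -20*(-2)*(-667) = 40*(-667) = -26680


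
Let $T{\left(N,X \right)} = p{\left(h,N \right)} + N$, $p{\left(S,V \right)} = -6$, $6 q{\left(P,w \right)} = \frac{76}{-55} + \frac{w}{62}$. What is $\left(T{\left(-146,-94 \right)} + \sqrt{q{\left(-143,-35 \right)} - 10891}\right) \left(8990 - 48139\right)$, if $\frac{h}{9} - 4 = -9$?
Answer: $5950648 - \frac{3559 i \sqrt{1139808682155}}{930} \approx 5.9506 \cdot 10^{6} - 4.0856 \cdot 10^{6} i$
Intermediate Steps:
$h = -45$ ($h = 36 + 9 \left(-9\right) = 36 - 81 = -45$)
$q{\left(P,w \right)} = - \frac{38}{165} + \frac{w}{372}$ ($q{\left(P,w \right)} = \frac{\frac{76}{-55} + \frac{w}{62}}{6} = \frac{76 \left(- \frac{1}{55}\right) + w \frac{1}{62}}{6} = \frac{- \frac{76}{55} + \frac{w}{62}}{6} = - \frac{38}{165} + \frac{w}{372}$)
$T{\left(N,X \right)} = -6 + N$
$\left(T{\left(-146,-94 \right)} + \sqrt{q{\left(-143,-35 \right)} - 10891}\right) \left(8990 - 48139\right) = \left(\left(-6 - 146\right) + \sqrt{\left(- \frac{38}{165} + \frac{1}{372} \left(-35\right)\right) - 10891}\right) \left(8990 - 48139\right) = \left(-152 + \sqrt{\left(- \frac{38}{165} - \frac{35}{372}\right) - 10891}\right) \left(-39149\right) = \left(-152 + \sqrt{- \frac{6637}{20460} - 10891}\right) \left(-39149\right) = \left(-152 + \sqrt{- \frac{222836497}{20460}}\right) \left(-39149\right) = \left(-152 + \frac{i \sqrt{1139808682155}}{10230}\right) \left(-39149\right) = 5950648 - \frac{3559 i \sqrt{1139808682155}}{930}$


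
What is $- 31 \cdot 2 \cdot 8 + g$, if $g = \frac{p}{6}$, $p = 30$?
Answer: $-491$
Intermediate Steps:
$g = 5$ ($g = \frac{30}{6} = 30 \cdot \frac{1}{6} = 5$)
$- 31 \cdot 2 \cdot 8 + g = - 31 \cdot 2 \cdot 8 + 5 = \left(-31\right) 16 + 5 = -496 + 5 = -491$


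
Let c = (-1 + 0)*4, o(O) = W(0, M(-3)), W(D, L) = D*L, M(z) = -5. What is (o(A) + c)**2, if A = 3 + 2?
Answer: 16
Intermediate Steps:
A = 5
o(O) = 0 (o(O) = 0*(-5) = 0)
c = -4 (c = -1*4 = -4)
(o(A) + c)**2 = (0 - 4)**2 = (-4)**2 = 16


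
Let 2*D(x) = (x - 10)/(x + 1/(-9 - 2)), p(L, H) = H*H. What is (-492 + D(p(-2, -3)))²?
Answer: 9301252249/38416 ≈ 2.4212e+5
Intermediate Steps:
p(L, H) = H²
D(x) = (-10 + x)/(2*(-1/11 + x)) (D(x) = ((x - 10)/(x + 1/(-9 - 2)))/2 = ((-10 + x)/(x + 1/(-11)))/2 = ((-10 + x)/(x - 1/11))/2 = ((-10 + x)/(-1/11 + x))/2 = (-10 + x)/(2*(-1/11 + x)))
(-492 + D(p(-2, -3)))² = (-492 + 11*(-10 + (-3)²)/(2*(-1 + 11*(-3)²)))² = (-492 + 11*(-10 + 9)/(2*(-1 + 11*9)))² = (-492 + (11/2)*(-1)/(-1 + 99))² = (-492 + (11/2)*(-1)/98)² = (-492 + (11/2)*(1/98)*(-1))² = (-492 - 11/196)² = (-96443/196)² = 9301252249/38416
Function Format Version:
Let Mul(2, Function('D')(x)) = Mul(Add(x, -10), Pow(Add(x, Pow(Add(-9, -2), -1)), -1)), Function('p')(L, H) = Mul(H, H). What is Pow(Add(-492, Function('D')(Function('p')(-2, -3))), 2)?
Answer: Rational(9301252249, 38416) ≈ 2.4212e+5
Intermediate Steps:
Function('p')(L, H) = Pow(H, 2)
Function('D')(x) = Mul(Rational(1, 2), Pow(Add(Rational(-1, 11), x), -1), Add(-10, x)) (Function('D')(x) = Mul(Rational(1, 2), Mul(Add(x, -10), Pow(Add(x, Pow(Add(-9, -2), -1)), -1))) = Mul(Rational(1, 2), Mul(Add(-10, x), Pow(Add(x, Pow(-11, -1)), -1))) = Mul(Rational(1, 2), Mul(Add(-10, x), Pow(Add(x, Rational(-1, 11)), -1))) = Mul(Rational(1, 2), Mul(Add(-10, x), Pow(Add(Rational(-1, 11), x), -1))) = Mul(Rational(1, 2), Mul(Pow(Add(Rational(-1, 11), x), -1), Add(-10, x))) = Mul(Rational(1, 2), Pow(Add(Rational(-1, 11), x), -1), Add(-10, x)))
Pow(Add(-492, Function('D')(Function('p')(-2, -3))), 2) = Pow(Add(-492, Mul(Rational(11, 2), Pow(Add(-1, Mul(11, Pow(-3, 2))), -1), Add(-10, Pow(-3, 2)))), 2) = Pow(Add(-492, Mul(Rational(11, 2), Pow(Add(-1, Mul(11, 9)), -1), Add(-10, 9))), 2) = Pow(Add(-492, Mul(Rational(11, 2), Pow(Add(-1, 99), -1), -1)), 2) = Pow(Add(-492, Mul(Rational(11, 2), Pow(98, -1), -1)), 2) = Pow(Add(-492, Mul(Rational(11, 2), Rational(1, 98), -1)), 2) = Pow(Add(-492, Rational(-11, 196)), 2) = Pow(Rational(-96443, 196), 2) = Rational(9301252249, 38416)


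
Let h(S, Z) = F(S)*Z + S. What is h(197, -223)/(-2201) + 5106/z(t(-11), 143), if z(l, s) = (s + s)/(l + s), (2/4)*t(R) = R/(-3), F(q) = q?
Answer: 77363633/28613 ≈ 2703.8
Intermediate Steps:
t(R) = -2*R/3 (t(R) = 2*(R/(-3)) = 2*(R*(-⅓)) = 2*(-R/3) = -2*R/3)
h(S, Z) = S + S*Z (h(S, Z) = S*Z + S = S + S*Z)
z(l, s) = 2*s/(l + s) (z(l, s) = (2*s)/(l + s) = 2*s/(l + s))
h(197, -223)/(-2201) + 5106/z(t(-11), 143) = (197*(1 - 223))/(-2201) + 5106/((2*143/(-⅔*(-11) + 143))) = (197*(-222))*(-1/2201) + 5106/((2*143/(22/3 + 143))) = -43734*(-1/2201) + 5106/((2*143/(451/3))) = 43734/2201 + 5106/((2*143*(3/451))) = 43734/2201 + 5106/(78/41) = 43734/2201 + 5106*(41/78) = 43734/2201 + 34891/13 = 77363633/28613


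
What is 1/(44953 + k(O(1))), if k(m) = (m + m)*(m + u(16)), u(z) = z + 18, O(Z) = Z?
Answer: 1/45023 ≈ 2.2211e-5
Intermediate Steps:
u(z) = 18 + z
k(m) = 2*m*(34 + m) (k(m) = (m + m)*(m + (18 + 16)) = (2*m)*(m + 34) = (2*m)*(34 + m) = 2*m*(34 + m))
1/(44953 + k(O(1))) = 1/(44953 + 2*1*(34 + 1)) = 1/(44953 + 2*1*35) = 1/(44953 + 70) = 1/45023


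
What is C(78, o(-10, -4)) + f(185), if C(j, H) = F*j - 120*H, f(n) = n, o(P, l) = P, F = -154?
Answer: -10627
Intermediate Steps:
C(j, H) = -154*j - 120*H
C(78, o(-10, -4)) + f(185) = (-154*78 - 120*(-10)) + 185 = (-12012 + 1200) + 185 = -10812 + 185 = -10627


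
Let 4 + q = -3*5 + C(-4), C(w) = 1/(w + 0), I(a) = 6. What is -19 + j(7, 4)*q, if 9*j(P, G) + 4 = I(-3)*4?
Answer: -556/9 ≈ -61.778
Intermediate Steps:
C(w) = 1/w
j(P, G) = 20/9 (j(P, G) = -4/9 + (6*4)/9 = -4/9 + (⅑)*24 = -4/9 + 8/3 = 20/9)
q = -77/4 (q = -4 + (-3*5 + 1/(-4)) = -4 + (-15 - ¼) = -4 - 61/4 = -77/4 ≈ -19.250)
-19 + j(7, 4)*q = -19 + (20/9)*(-77/4) = -19 - 385/9 = -556/9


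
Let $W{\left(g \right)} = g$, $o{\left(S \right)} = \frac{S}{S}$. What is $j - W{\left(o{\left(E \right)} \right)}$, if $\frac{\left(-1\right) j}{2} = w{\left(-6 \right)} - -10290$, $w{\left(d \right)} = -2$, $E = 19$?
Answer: $-20577$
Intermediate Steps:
$o{\left(S \right)} = 1$
$j = -20576$ ($j = - 2 \left(-2 - -10290\right) = - 2 \left(-2 + 10290\right) = \left(-2\right) 10288 = -20576$)
$j - W{\left(o{\left(E \right)} \right)} = -20576 - 1 = -20577$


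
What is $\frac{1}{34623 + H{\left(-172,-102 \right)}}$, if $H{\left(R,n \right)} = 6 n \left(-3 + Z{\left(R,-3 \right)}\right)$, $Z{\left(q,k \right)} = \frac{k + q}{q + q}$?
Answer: $\frac{86}{3108699} \approx 2.7664 \cdot 10^{-5}$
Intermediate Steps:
$Z{\left(q,k \right)} = \frac{k + q}{2 q}$
$H{\left(R,n \right)} = 6 n \left(-3 + \frac{-3 + R}{2 R}\right)$
$\frac{1}{34623 + H{\left(-172,-102 \right)}} = \frac{1}{34623 - \left(-1530 - \frac{918}{-172}\right)} = \frac{1}{34623 + \left(1530 - \left(-918\right) \left(- \frac{1}{172}\right)\right)} = \frac{1}{34623 + \left(1530 - \frac{459}{86}\right)} = \frac{1}{34623 + \frac{131121}{86}} = \frac{1}{\frac{3108699}{86}} = \frac{86}{3108699}$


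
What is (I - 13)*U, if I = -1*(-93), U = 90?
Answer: 7200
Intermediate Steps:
I = 93
(I - 13)*U = (93 - 13)*90 = 80*90 = 7200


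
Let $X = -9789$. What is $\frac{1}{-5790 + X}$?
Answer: $- \frac{1}{15579} \approx -6.4189 \cdot 10^{-5}$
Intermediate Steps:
$\frac{1}{-5790 + X} = \frac{1}{-5790 - 9789} = \frac{1}{-15579} = - \frac{1}{15579}$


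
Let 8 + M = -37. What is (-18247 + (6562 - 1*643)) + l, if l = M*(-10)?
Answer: -11878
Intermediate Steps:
M = -45 (M = -8 - 37 = -45)
l = 450 (l = -45*(-10) = 450)
(-18247 + (6562 - 1*643)) + l = (-18247 + (6562 - 1*643)) + 450 = (-18247 + (6562 - 643)) + 450 = (-18247 + 5919) + 450 = -12328 + 450 = -11878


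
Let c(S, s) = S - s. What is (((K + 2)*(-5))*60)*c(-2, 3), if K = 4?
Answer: 9000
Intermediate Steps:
(((K + 2)*(-5))*60)*c(-2, 3) = (((4 + 2)*(-5))*60)*(-2 - 1*3) = ((6*(-5))*60)*(-2 - 3) = -30*60*(-5) = -1800*(-5) = 9000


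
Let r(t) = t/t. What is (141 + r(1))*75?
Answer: 10650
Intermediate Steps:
r(t) = 1
(141 + r(1))*75 = (141 + 1)*75 = 142*75 = 10650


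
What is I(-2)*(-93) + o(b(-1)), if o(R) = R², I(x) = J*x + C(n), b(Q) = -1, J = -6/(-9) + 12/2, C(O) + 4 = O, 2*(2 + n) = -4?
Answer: 1985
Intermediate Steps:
n = -4 (n = -2 + (½)*(-4) = -2 - 2 = -4)
C(O) = -4 + O
J = 20/3 (J = -6*(-⅑) + 12*(½) = ⅔ + 6 = 20/3 ≈ 6.6667)
I(x) = -8 + 20*x/3 (I(x) = 20*x/3 + (-4 - 4) = 20*x/3 - 8 = -8 + 20*x/3)
I(-2)*(-93) + o(b(-1)) = (-8 + (20/3)*(-2))*(-93) + (-1)² = (-8 - 40/3)*(-93) + 1 = -64/3*(-93) + 1 = 1984 + 1 = 1985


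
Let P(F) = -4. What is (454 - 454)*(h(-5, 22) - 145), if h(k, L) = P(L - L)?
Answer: 0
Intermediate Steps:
h(k, L) = -4
(454 - 454)*(h(-5, 22) - 145) = (454 - 454)*(-4 - 145) = 0*(-149) = 0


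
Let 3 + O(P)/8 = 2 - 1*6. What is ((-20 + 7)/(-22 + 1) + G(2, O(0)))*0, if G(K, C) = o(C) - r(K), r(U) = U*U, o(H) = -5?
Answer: 0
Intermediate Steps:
O(P) = -56 (O(P) = -24 + 8*(2 - 1*6) = -24 + 8*(2 - 6) = -24 + 8*(-4) = -24 - 32 = -56)
r(U) = U**2
G(K, C) = -5 - K**2
((-20 + 7)/(-22 + 1) + G(2, O(0)))*0 = ((-20 + 7)/(-22 + 1) + (-5 - 1*2**2))*0 = (-13/(-21) + (-5 - 1*4))*0 = (-13*(-1/21) + (-5 - 4))*0 = (13/21 - 9)*0 = -176/21*0 = 0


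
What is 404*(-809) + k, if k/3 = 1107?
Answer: -323515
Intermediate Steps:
k = 3321 (k = 3*1107 = 3321)
404*(-809) + k = 404*(-809) + 3321 = -326836 + 3321 = -323515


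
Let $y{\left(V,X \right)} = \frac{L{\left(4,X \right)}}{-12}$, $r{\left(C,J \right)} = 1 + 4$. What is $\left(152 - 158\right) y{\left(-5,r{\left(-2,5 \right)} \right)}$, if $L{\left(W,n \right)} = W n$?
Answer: $10$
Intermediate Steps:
$r{\left(C,J \right)} = 5$
$y{\left(V,X \right)} = - \frac{X}{3}$ ($y{\left(V,X \right)} = \frac{4 X}{-12} = 4 X \left(- \frac{1}{12}\right) = - \frac{X}{3}$)
$\left(152 - 158\right) y{\left(-5,r{\left(-2,5 \right)} \right)} = \left(152 - 158\right) \left(\left(- \frac{1}{3}\right) 5\right) = \left(-6\right) \left(- \frac{5}{3}\right) = 10$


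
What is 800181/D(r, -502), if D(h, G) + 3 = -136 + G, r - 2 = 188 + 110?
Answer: -800181/641 ≈ -1248.3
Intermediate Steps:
r = 300 (r = 2 + (188 + 110) = 2 + 298 = 300)
D(h, G) = -139 + G (D(h, G) = -3 + (-136 + G) = -139 + G)
800181/D(r, -502) = 800181/(-139 - 502) = 800181/(-641) = 800181*(-1/641) = -800181/641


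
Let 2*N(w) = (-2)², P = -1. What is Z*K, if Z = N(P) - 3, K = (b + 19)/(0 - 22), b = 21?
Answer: 20/11 ≈ 1.8182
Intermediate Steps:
N(w) = 2 (N(w) = (½)*(-2)² = (½)*4 = 2)
K = -20/11 (K = (21 + 19)/(0 - 22) = 40/(-22) = 40*(-1/22) = -20/11 ≈ -1.8182)
Z = -1 (Z = 2 - 3 = -1)
Z*K = -1*(-20/11) = 20/11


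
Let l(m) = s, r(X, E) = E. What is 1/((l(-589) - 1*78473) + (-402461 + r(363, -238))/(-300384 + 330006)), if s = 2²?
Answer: -9874/774937139 ≈ -1.2742e-5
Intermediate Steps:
s = 4
l(m) = 4
1/((l(-589) - 1*78473) + (-402461 + r(363, -238))/(-300384 + 330006)) = 1/((4 - 1*78473) + (-402461 - 238)/(-300384 + 330006)) = 1/((4 - 78473) - 402699/29622) = 1/(-78469 - 402699*1/29622) = 1/(-78469 - 134233/9874) = 1/(-774937139/9874) = -9874/774937139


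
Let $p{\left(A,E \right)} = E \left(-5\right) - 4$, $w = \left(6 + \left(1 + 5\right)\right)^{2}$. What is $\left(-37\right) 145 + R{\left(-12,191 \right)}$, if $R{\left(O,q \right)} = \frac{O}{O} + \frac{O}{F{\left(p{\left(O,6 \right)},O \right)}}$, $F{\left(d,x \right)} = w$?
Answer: $- \frac{64369}{12} \approx -5364.1$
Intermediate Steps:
$w = 144$ ($w = \left(6 + 6\right)^{2} = 12^{2} = 144$)
$p{\left(A,E \right)} = -4 - 5 E$ ($p{\left(A,E \right)} = - 5 E - 4 = -4 - 5 E$)
$F{\left(d,x \right)} = 144$
$R{\left(O,q \right)} = 1 + \frac{O}{144}$ ($R{\left(O,q \right)} = \frac{O}{O} + \frac{O}{144} = 1 + O \frac{1}{144} = 1 + \frac{O}{144}$)
$\left(-37\right) 145 + R{\left(-12,191 \right)} = \left(-37\right) 145 + \left(1 + \frac{1}{144} \left(-12\right)\right) = -5365 + \left(1 - \frac{1}{12}\right) = -5365 + \frac{11}{12} = - \frac{64369}{12}$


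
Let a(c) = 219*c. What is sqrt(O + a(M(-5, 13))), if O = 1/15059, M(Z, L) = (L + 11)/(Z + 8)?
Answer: sqrt(290217059)/407 ≈ 41.857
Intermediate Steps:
M(Z, L) = (11 + L)/(8 + Z)
O = 1/15059 ≈ 6.6406e-5
sqrt(O + a(M(-5, 13))) = sqrt(1/15059 + 219*((11 + 13)/(8 - 5))) = sqrt(1/15059 + 219*(24/3)) = sqrt(1/15059 + 219*((1/3)*24)) = sqrt(1/15059 + 219*8) = sqrt(1/15059 + 1752) = sqrt(26383369/15059) = sqrt(290217059)/407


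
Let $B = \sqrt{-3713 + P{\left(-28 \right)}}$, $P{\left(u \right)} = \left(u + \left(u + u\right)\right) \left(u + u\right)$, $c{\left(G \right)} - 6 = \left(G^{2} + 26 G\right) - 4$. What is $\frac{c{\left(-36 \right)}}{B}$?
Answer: $\frac{362 \sqrt{991}}{991} \approx 11.499$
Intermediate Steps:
$c{\left(G \right)} = 2 + G^{2} + 26 G$ ($c{\left(G \right)} = 6 - \left(4 - G^{2} - 26 G\right) = 6 + \left(-4 + G^{2} + 26 G\right) = 2 + G^{2} + 26 G$)
$P{\left(u \right)} = 6 u^{2}$ ($P{\left(u \right)} = \left(u + 2 u\right) 2 u = 3 u 2 u = 6 u^{2}$)
$B = \sqrt{991}$ ($B = \sqrt{-3713 + 6 \left(-28\right)^{2}} = \sqrt{-3713 + 6 \cdot 784} = \sqrt{-3713 + 4704} = \sqrt{991} \approx 31.48$)
$\frac{c{\left(-36 \right)}}{B} = \frac{2 + \left(-36\right)^{2} + 26 \left(-36\right)}{\sqrt{991}} = \left(2 + 1296 - 936\right) \frac{\sqrt{991}}{991} = 362 \frac{\sqrt{991}}{991} = \frac{362 \sqrt{991}}{991}$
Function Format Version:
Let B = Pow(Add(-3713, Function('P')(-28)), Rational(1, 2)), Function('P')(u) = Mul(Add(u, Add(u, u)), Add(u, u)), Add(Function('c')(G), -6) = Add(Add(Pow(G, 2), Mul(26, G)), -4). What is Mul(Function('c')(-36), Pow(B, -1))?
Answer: Mul(Rational(362, 991), Pow(991, Rational(1, 2))) ≈ 11.499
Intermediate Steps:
Function('c')(G) = Add(2, Pow(G, 2), Mul(26, G)) (Function('c')(G) = Add(6, Add(Add(Pow(G, 2), Mul(26, G)), -4)) = Add(6, Add(-4, Pow(G, 2), Mul(26, G))) = Add(2, Pow(G, 2), Mul(26, G)))
Function('P')(u) = Mul(6, Pow(u, 2)) (Function('P')(u) = Mul(Add(u, Mul(2, u)), Mul(2, u)) = Mul(Mul(3, u), Mul(2, u)) = Mul(6, Pow(u, 2)))
B = Pow(991, Rational(1, 2)) (B = Pow(Add(-3713, Mul(6, Pow(-28, 2))), Rational(1, 2)) = Pow(Add(-3713, Mul(6, 784)), Rational(1, 2)) = Pow(Add(-3713, 4704), Rational(1, 2)) = Pow(991, Rational(1, 2)) ≈ 31.480)
Mul(Function('c')(-36), Pow(B, -1)) = Mul(Add(2, Pow(-36, 2), Mul(26, -36)), Pow(Pow(991, Rational(1, 2)), -1)) = Mul(Add(2, 1296, -936), Mul(Rational(1, 991), Pow(991, Rational(1, 2)))) = Mul(362, Mul(Rational(1, 991), Pow(991, Rational(1, 2)))) = Mul(Rational(362, 991), Pow(991, Rational(1, 2)))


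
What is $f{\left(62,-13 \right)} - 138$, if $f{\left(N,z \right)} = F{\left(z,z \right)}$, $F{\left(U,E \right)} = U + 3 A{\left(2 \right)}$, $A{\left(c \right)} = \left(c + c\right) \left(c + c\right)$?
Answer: $-103$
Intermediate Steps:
$A{\left(c \right)} = 4 c^{2}$ ($A{\left(c \right)} = 2 c 2 c = 4 c^{2}$)
$F{\left(U,E \right)} = 48 + U$ ($F{\left(U,E \right)} = U + 3 \cdot 4 \cdot 2^{2} = U + 3 \cdot 4 \cdot 4 = U + 3 \cdot 16 = U + 48 = 48 + U$)
$f{\left(N,z \right)} = 48 + z$
$f{\left(62,-13 \right)} - 138 = \left(48 - 13\right) - 138 = 35 - 138 = -103$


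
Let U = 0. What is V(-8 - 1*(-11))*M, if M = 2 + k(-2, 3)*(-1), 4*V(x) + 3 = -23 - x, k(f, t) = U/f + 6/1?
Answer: 29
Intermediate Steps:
k(f, t) = 6 (k(f, t) = 0/f + 6/1 = 0 + 6*1 = 0 + 6 = 6)
V(x) = -13/2 - x/4 (V(x) = -3/4 + (-23 - x)/4 = -3/4 + (-23/4 - x/4) = -13/2 - x/4)
M = -4 (M = 2 + 6*(-1) = 2 - 6 = -4)
V(-8 - 1*(-11))*M = (-13/2 - (-8 - 1*(-11))/4)*(-4) = (-13/2 - (-8 + 11)/4)*(-4) = (-13/2 - 1/4*3)*(-4) = (-13/2 - 3/4)*(-4) = -29/4*(-4) = 29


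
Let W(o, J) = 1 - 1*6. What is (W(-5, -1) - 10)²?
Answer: 225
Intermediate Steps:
W(o, J) = -5 (W(o, J) = 1 - 6 = -5)
(W(-5, -1) - 10)² = (-5 - 10)² = (-15)² = 225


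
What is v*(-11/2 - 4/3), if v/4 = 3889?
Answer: -318898/3 ≈ -1.0630e+5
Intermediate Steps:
v = 15556 (v = 4*3889 = 15556)
v*(-11/2 - 4/3) = 15556*(-11/2 - 4/3) = 15556*(-41/6) = -318898/3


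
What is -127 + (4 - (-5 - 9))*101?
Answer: 1691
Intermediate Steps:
-127 + (4 - (-5 - 9))*101 = -127 + (4 - 1*(-14))*101 = -127 + (4 + 14)*101 = -127 + 18*101 = -127 + 1818 = 1691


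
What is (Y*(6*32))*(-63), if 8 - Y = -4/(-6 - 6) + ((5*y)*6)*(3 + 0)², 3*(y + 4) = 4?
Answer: -8801856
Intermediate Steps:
y = -8/3 (y = -4 + (⅓)*4 = -4 + 4/3 = -8/3 ≈ -2.6667)
Y = 2183/3 (Y = 8 - (-4/(-6 - 6) + ((5*(-8/3))*6)*(3 + 0)²) = 8 - (-4/(-12) - 40/3*6*3²) = 8 - (-4*(-1/12) - 80*9) = 8 - (⅓ - 720) = 8 - 1*(-2159/3) = 8 + 2159/3 = 2183/3 ≈ 727.67)
(Y*(6*32))*(-63) = (2183*(6*32)/3)*(-63) = ((2183/3)*192)*(-63) = 139712*(-63) = -8801856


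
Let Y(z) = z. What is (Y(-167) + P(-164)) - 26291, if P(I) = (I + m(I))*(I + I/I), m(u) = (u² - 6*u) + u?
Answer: -4517434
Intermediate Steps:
m(u) = u² - 5*u
P(I) = (1 + I)*(I + I*(-5 + I)) (P(I) = (I + I*(-5 + I))*(I + I/I) = (I + I*(-5 + I))*(I + 1) = (I + I*(-5 + I))*(1 + I) = (1 + I)*(I + I*(-5 + I)))
(Y(-167) + P(-164)) - 26291 = (-167 - 164*(-4 + (-164)² - 3*(-164))) - 26291 = (-167 - 164*(-4 + 26896 + 492)) - 26291 = (-167 - 164*27384) - 26291 = (-167 - 4490976) - 26291 = -4491143 - 26291 = -4517434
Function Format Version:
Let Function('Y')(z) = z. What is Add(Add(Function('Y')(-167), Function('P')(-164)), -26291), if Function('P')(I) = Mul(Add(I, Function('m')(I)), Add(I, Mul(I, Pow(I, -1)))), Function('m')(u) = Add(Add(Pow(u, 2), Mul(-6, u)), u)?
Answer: -4517434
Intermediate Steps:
Function('m')(u) = Add(Pow(u, 2), Mul(-5, u))
Function('P')(I) = Mul(Add(1, I), Add(I, Mul(I, Add(-5, I)))) (Function('P')(I) = Mul(Add(I, Mul(I, Add(-5, I))), Add(I, Mul(I, Pow(I, -1)))) = Mul(Add(I, Mul(I, Add(-5, I))), Add(I, 1)) = Mul(Add(I, Mul(I, Add(-5, I))), Add(1, I)) = Mul(Add(1, I), Add(I, Mul(I, Add(-5, I)))))
Add(Add(Function('Y')(-167), Function('P')(-164)), -26291) = Add(Add(-167, Mul(-164, Add(-4, Pow(-164, 2), Mul(-3, -164)))), -26291) = Add(Add(-167, Mul(-164, Add(-4, 26896, 492))), -26291) = Add(Add(-167, Mul(-164, 27384)), -26291) = Add(Add(-167, -4490976), -26291) = Add(-4491143, -26291) = -4517434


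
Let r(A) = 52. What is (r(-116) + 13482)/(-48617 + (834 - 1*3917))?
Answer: -6767/25850 ≈ -0.26178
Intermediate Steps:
(r(-116) + 13482)/(-48617 + (834 - 1*3917)) = (52 + 13482)/(-48617 + (834 - 1*3917)) = 13534/(-48617 + (834 - 3917)) = 13534/(-48617 - 3083) = 13534/(-51700) = 13534*(-1/51700) = -6767/25850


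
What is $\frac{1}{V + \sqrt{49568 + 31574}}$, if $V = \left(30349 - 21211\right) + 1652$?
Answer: $\frac{5395}{58171479} - \frac{\sqrt{81142}}{116342958} \approx 9.0295 \cdot 10^{-5}$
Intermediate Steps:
$V = 10790$ ($V = 9138 + 1652 = 10790$)
$\frac{1}{V + \sqrt{49568 + 31574}} = \frac{1}{10790 + \sqrt{49568 + 31574}} = \frac{1}{10790 + \sqrt{81142}}$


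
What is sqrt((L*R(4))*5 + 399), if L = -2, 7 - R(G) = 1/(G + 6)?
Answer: sqrt(330) ≈ 18.166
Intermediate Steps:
R(G) = 7 - 1/(6 + G) (R(G) = 7 - 1/(G + 6) = 7 - 1/(6 + G))
sqrt((L*R(4))*5 + 399) = sqrt(-2*(41 + 7*4)/(6 + 4)*5 + 399) = sqrt(-2*(41 + 28)/10*5 + 399) = sqrt(-69/5*5 + 399) = sqrt(-69 + 399) = sqrt(330)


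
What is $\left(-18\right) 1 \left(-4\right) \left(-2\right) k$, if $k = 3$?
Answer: $-432$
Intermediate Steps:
$\left(-18\right) 1 \left(-4\right) \left(-2\right) k = \left(-18\right) 1 \left(-4\right) \left(-2\right) 3 = - 18 \cdot 8 \cdot 3 = \left(-18\right) 24 = -432$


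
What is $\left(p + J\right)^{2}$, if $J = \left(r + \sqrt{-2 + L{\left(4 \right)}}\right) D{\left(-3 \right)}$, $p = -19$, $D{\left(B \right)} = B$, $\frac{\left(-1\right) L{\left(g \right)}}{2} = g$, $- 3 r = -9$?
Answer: $694 + 168 i \sqrt{10} \approx 694.0 + 531.26 i$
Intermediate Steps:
$r = 3$ ($r = \left(- \frac{1}{3}\right) \left(-9\right) = 3$)
$L{\left(g \right)} = - 2 g$
$J = -9 - 3 i \sqrt{10}$ ($J = \left(3 + \sqrt{-2 - 8}\right) \left(-3\right) = \left(3 + \sqrt{-10}\right) \left(-3\right) = \left(3 + i \sqrt{10}\right) \left(-3\right) = -9 - 3 i \sqrt{10} \approx -9.0 - 9.4868 i$)
$\left(p + J\right)^{2} = \left(-19 - \left(9 + 3 i \sqrt{10}\right)\right)^{2} = \left(-28 - 3 i \sqrt{10}\right)^{2}$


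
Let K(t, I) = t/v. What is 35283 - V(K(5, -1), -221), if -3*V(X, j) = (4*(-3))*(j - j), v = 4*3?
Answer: 35283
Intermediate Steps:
v = 12
K(t, I) = t/12
V(X, j) = 0 (V(X, j) = -4*(-3)*(j - j)/3 = -(-4)*0 = -1/3*0 = 0)
35283 - V(K(5, -1), -221) = 35283 - 1*0 = 35283 + 0 = 35283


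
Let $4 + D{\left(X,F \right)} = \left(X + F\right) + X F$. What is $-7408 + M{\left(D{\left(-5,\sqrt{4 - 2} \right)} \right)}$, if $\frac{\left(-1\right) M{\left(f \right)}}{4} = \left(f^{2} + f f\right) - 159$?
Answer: $-7676 - 576 \sqrt{2} \approx -8490.6$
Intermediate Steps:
$D{\left(X,F \right)} = -4 + F + X + F X$ ($D{\left(X,F \right)} = -4 + \left(\left(X + F\right) + X F\right) = -4 + \left(\left(F + X\right) + F X\right) = -4 + \left(F + X + F X\right) = -4 + F + X + F X$)
$M{\left(f \right)} = 636 - 8 f^{2}$ ($M{\left(f \right)} = - 4 \left(\left(f^{2} + f f\right) - 159\right) = - 4 \left(\left(f^{2} + f^{2}\right) - 159\right) = - 4 \left(2 f^{2} - 159\right) = - 4 \left(-159 + 2 f^{2}\right) = 636 - 8 f^{2}$)
$-7408 + M{\left(D{\left(-5,\sqrt{4 - 2} \right)} \right)} = -7408 + \left(636 - 8 \left(-4 + \sqrt{4 - 2} - 5 + \sqrt{4 - 2} \left(-5\right)\right)^{2}\right) = -7408 + \left(636 - 8 \left(-4 + \sqrt{2} - 5 + \sqrt{2} \left(-5\right)\right)^{2}\right) = -7408 + \left(636 - 8 \left(-4 + \sqrt{2} - 5 - 5 \sqrt{2}\right)^{2}\right) = -7408 + \left(636 - 8 \left(-9 - 4 \sqrt{2}\right)^{2}\right) = -6772 - 8 \left(-9 - 4 \sqrt{2}\right)^{2}$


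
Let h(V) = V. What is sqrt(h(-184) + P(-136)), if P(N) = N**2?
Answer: 2*sqrt(4578) ≈ 135.32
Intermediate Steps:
sqrt(h(-184) + P(-136)) = sqrt(-184 + (-136)**2) = sqrt(-184 + 18496) = sqrt(18312) = 2*sqrt(4578)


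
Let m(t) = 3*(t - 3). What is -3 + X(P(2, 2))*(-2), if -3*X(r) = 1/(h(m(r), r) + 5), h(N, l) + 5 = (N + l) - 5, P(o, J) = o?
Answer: -28/9 ≈ -3.1111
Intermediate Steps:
m(t) = -9 + 3*t (m(t) = 3*(-3 + t) = -9 + 3*t)
h(N, l) = -10 + N + l (h(N, l) = -5 + ((N + l) - 5) = -5 + (-5 + N + l) = -10 + N + l)
X(r) = -1/(3*(-14 + 4*r)) (X(r) = -1/(3*((-10 + (-9 + 3*r) + r) + 5)) = -1/(3*((-19 + 4*r) + 5)) = -1/(3*(-14 + 4*r)))
-3 + X(P(2, 2))*(-2) = -3 - 1/(-42 + 12*2)*(-2) = -3 - 1/(-42 + 24)*(-2) = -3 - 1/(-18)*(-2) = -3 - 1*(-1/18)*(-2) = -3 + (1/18)*(-2) = -3 - ⅑ = -28/9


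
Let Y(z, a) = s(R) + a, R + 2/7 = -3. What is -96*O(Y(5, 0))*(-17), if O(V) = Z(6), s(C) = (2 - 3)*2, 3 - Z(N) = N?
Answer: -4896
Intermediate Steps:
Z(N) = 3 - N
R = -23/7 (R = -2/7 - 3 = -23/7 ≈ -3.2857)
s(C) = -2 (s(C) = -1*2 = -2)
Y(z, a) = -2 + a
O(V) = -3 (O(V) = 3 - 1*6 = 3 - 6 = -3)
-96*O(Y(5, 0))*(-17) = -96*(-3)*(-17) = 288*(-17) = -4896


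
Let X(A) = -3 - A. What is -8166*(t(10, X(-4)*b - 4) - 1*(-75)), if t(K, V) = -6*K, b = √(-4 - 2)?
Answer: -122490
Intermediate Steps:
b = I*√6 (b = √(-6) = I*√6 ≈ 2.4495*I)
-8166*(t(10, X(-4)*b - 4) - 1*(-75)) = -8166*(-6*10 - 1*(-75)) = -8166*(-60 + 75) = -8166*15 = -122490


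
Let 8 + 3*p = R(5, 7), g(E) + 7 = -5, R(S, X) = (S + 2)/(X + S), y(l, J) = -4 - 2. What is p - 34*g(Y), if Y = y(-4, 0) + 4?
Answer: 14599/36 ≈ 405.53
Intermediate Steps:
y(l, J) = -6
Y = -2 (Y = -6 + 4 = -2)
R(S, X) = (2 + S)/(S + X)
g(E) = -12 (g(E) = -7 - 5 = -12)
p = -89/36 (p = -8/3 + ((2 + 5)/(5 + 7))/3 = -8/3 + (7/12)/3 = -8/3 + ((1/12)*7)/3 = -8/3 + (1/3)*(7/12) = -8/3 + 7/36 = -89/36 ≈ -2.4722)
p - 34*g(Y) = -89/36 - 34*(-12) = -89/36 + 408 = 14599/36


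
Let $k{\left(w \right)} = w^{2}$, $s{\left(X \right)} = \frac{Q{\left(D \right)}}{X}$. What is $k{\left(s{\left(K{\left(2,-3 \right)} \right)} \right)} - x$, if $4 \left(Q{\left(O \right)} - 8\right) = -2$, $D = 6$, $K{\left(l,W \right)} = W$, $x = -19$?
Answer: $\frac{101}{4} \approx 25.25$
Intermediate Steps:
$Q{\left(O \right)} = \frac{15}{2}$ ($Q{\left(O \right)} = 8 + \frac{1}{4} \left(-2\right) = 8 - \frac{1}{2} = \frac{15}{2}$)
$s{\left(X \right)} = \frac{15}{2 X}$
$k{\left(s{\left(K{\left(2,-3 \right)} \right)} \right)} - x = \left(\frac{15}{2 \left(-3\right)}\right)^{2} - -19 = \left(\frac{15}{2} \left(- \frac{1}{3}\right)\right)^{2} + 19 = \left(- \frac{5}{2}\right)^{2} + 19 = \frac{25}{4} + 19 = \frac{101}{4}$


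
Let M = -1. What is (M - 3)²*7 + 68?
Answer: 180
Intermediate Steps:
(M - 3)²*7 + 68 = (-1 - 3)²*7 + 68 = (-4)²*7 + 68 = 16*7 + 68 = 112 + 68 = 180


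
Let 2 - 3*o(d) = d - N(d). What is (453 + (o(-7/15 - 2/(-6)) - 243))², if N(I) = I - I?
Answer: 89908324/2025 ≈ 44399.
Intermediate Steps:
N(I) = 0
o(d) = ⅔ - d/3 (o(d) = ⅔ - (d - 1*0)/3 = ⅔ - (d + 0)/3 = ⅔ - d/3)
(453 + (o(-7/15 - 2/(-6)) - 243))² = (453 + ((⅔ - (-7/15 - 2/(-6))/3) - 243))² = (453 + ((⅔ - (-7*1/15 - 2*(-⅙))/3) - 243))² = (453 + ((⅔ - (-7/15 + ⅓)/3) - 243))² = (453 + ((⅔ - ⅓*(-2/15)) - 243))² = (453 + ((⅔ + 2/45) - 243))² = (453 + (32/45 - 243))² = (453 - 10903/45)² = (9482/45)² = 89908324/2025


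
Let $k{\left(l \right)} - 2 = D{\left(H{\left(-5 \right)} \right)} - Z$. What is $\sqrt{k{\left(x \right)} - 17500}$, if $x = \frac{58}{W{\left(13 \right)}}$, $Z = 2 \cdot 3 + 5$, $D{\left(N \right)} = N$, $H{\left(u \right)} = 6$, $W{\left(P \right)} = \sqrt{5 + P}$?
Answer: $i \sqrt{17503} \approx 132.3 i$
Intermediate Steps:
$Z = 11$ ($Z = 6 + 5 = 11$)
$x = \frac{29 \sqrt{2}}{3}$ ($x = \frac{58}{\sqrt{5 + 13}} = \frac{58}{\sqrt{18}} = \frac{58}{3 \sqrt{2}} = 58 \frac{\sqrt{2}}{6} = \frac{29 \sqrt{2}}{3} \approx 13.671$)
$k{\left(l \right)} = -3$ ($k{\left(l \right)} = 2 + \left(6 - 11\right) = 2 - 5 = -3$)
$\sqrt{k{\left(x \right)} - 17500} = \sqrt{-3 - 17500} = \sqrt{-17503} = i \sqrt{17503}$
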